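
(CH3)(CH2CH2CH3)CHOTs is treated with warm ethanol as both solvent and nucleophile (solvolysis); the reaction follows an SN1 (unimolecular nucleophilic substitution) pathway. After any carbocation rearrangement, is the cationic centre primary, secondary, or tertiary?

Step 1: Unassisted departure of TsO⁻ (taking the C–O bonding pair) generates a secondary carbocation.
No single 1,2-shift to an adjacent carbon would give a more-substituted cation, so no rearrangement occurs.

secondary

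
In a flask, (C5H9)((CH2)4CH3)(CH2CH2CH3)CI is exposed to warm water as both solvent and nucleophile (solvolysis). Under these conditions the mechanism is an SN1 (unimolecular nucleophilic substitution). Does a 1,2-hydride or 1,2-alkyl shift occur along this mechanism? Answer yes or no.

no

The first-formed carbocation is tertiary.
No single 1,2-shift to an adjacent carbon would produce a more-substituted cation than the one already present, so no rearrangement occurs.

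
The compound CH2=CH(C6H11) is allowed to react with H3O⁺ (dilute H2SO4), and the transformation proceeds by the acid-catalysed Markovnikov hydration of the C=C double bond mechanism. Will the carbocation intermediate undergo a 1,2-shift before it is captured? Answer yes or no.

yes

The first-formed carbocation is secondary.
The adjacent cyclohexyl carbon already bears 2 other carbon substituents and has a hydrogen to migrate; after a 1,2-hydride shift from that carbon the positive charge sits on a tertiary centre.
Tertiary is more stable than secondary, so the shift occurs.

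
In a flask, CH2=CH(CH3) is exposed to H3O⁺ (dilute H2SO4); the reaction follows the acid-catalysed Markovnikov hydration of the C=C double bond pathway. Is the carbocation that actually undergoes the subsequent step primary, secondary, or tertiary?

Step 1: Electrophilic addition begins with the π(C=C) electrons forming a bond to the proton of H3O⁺. Following Markovnikov's rule, the resulting cation is secondary. H2O is released.
No single 1,2-shift to an adjacent carbon would give a more-substituted cation, so no rearrangement occurs.

secondary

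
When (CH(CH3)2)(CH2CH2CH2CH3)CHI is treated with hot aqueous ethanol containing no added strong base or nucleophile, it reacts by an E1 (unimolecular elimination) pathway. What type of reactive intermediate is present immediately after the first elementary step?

Step 1: Ionisation: the C–I σ-bond cleaves heterolytically; both bonding electrons depart with I⁻, leaving a secondary carbocation at the α-carbon.
After step 1 the species present is a secondary carbocation.

secondary carbocation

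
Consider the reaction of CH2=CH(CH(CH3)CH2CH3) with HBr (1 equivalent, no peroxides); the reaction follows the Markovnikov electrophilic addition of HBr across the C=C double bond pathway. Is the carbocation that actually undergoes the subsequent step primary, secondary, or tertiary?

Step 1: The π electrons of the C=C bond attack a proton of HBr; Markovnikov addition places the new C–H on the less-substituted alkene carbon, so the positive charge ends up on the more-substituted carbon — a secondary carbocation. The H–Br bond breaks heterolytically, releasing Br⁻.
Step 2: A 1,2-hydride shift from the adjacent sec-butyl carbon moves the positive charge from the secondary centre to an adjacent carbon, generating a more stable tertiary carbocation.
The cation rearranges from secondary to tertiary via a 1,2-hydride shift from the adjacent sec-butyl carbon; the tertiary cation is what reacts next.

tertiary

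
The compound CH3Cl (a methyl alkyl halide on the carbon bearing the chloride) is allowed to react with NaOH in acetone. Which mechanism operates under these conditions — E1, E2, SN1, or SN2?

Conditions: a methyl substrate with a strong nucleophile in the polar aprotic solvent acetone.
These conditions are the textbook signature of the SN2 pathway.
An unhindered substrate with a strong nucleophile in a polar aprotic solvent favours one-step backside displacement.

SN2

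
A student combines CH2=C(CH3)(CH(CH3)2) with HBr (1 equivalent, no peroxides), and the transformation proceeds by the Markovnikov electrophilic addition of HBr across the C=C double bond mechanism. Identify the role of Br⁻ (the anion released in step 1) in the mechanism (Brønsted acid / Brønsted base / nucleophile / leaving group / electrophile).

Step 2: The Br⁻ anion donates a lone pair to the carbocation, forming the new C–Br σ-bond and giving the neutral alkyl halide.
Br⁻ (the anion released in step 1) donates an electron pair to form a new σ-bond to carbon — it is the nucleophile.

nucleophile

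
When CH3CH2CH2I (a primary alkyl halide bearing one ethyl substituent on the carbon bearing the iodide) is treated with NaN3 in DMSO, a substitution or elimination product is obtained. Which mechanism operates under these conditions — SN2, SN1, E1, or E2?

SN2

Conditions: a primary substrate with a strong nucleophile in the polar aprotic solvent DMSO.
These conditions are the textbook signature of the SN2 pathway.
An unhindered substrate with a strong nucleophile in a polar aprotic solvent favours one-step backside displacement.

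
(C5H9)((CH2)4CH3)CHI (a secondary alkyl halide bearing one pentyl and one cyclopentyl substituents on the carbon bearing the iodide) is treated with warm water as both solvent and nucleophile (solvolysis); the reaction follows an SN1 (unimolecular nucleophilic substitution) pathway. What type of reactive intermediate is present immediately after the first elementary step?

Step 1: Unassisted departure of I⁻ (taking the C–I bonding pair) generates a secondary carbocation.
After step 1 the species present is a secondary carbocation.

secondary carbocation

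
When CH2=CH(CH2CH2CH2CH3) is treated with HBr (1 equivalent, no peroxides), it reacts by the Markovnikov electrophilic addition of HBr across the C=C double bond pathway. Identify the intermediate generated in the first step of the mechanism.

Step 1: Protonation of the alkene by HBr: the π bond acts as the nucleophile and picks up H⁺, giving the more stable (Markovnikov) secondary carbocation. The H–Br bond breaks heterolytically, releasing Br⁻.
After step 1 the species present is a secondary carbocation.

secondary carbocation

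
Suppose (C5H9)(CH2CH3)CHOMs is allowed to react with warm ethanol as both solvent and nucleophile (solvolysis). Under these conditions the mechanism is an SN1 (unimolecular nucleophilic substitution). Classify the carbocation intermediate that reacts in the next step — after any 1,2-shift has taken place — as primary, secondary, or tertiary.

tertiary

Step 1: The C–O bond breaks with both electrons going to the mesylate; MsO⁻ leaves and a secondary carbocation remains.
Step 2: A 1,2-hydride shift from the adjacent cyclopentyl carbon moves the positive charge from the secondary centre to an adjacent carbon, generating a more stable tertiary carbocation.
The cation rearranges from secondary to tertiary via a 1,2-hydride shift from the adjacent cyclopentyl carbon; the tertiary cation is what reacts next.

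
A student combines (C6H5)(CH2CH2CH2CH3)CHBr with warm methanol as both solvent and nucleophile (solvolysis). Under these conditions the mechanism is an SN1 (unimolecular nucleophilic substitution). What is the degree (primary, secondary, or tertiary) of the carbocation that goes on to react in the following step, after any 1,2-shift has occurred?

secondary

Step 1: Unassisted departure of Br⁻ (taking the C–Br bonding pair) generates a secondary carbocation.
No single 1,2-shift to an adjacent carbon would give a more-substituted cation, so no rearrangement occurs.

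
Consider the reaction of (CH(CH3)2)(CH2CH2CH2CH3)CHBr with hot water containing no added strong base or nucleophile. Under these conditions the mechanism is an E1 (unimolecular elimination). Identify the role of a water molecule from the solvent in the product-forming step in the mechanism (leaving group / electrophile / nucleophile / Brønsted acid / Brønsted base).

Step 3: A water molecule (solvent) deprotonates a β-carbon; as the C–H bond breaks, those electrons form the new alkene π bond.
A water molecule from the solvent in the product-forming step accepts a proton in a proton-transfer step — a Brønsted base.

Brønsted base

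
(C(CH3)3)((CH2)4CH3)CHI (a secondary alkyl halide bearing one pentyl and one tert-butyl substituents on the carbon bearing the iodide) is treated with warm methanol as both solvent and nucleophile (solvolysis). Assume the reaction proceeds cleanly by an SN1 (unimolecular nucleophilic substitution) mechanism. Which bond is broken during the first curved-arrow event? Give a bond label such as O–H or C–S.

Step 1: Ionisation: the C–I σ-bond cleaves heterolytically; both bonding electrons depart with I⁻, leaving a secondary carbocation at the α-carbon.
The bond broken in this step is the C–I bond.

C–I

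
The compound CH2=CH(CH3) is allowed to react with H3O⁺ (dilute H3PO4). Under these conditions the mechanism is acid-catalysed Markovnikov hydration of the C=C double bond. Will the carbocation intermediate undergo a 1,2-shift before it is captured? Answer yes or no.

The first-formed carbocation is secondary.
No single 1,2-shift to an adjacent carbon would produce a more-substituted cation than the one already present, so no rearrangement occurs.

no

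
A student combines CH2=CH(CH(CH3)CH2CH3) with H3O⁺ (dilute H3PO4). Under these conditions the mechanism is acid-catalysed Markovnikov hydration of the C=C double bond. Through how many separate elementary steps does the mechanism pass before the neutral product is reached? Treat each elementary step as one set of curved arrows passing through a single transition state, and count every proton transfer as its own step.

Step 1: Protonation of the alkene by H3O⁺: the π bond acts as the nucleophile and picks up H⁺, giving the more stable (Markovnikov) secondary carbocation. H2O is released.
Step 2: Carbocation rearrangement: a 1,2-hydride shift from the adjacent sec-butyl carbon converts the initially-formed secondary cation into the more stable tertiary cation.
Step 3: Water acts as the nucleophile: an oxygen lone pair bonds to the cationic carbon, giving an oxonium-ion intermediate.
Step 4: H2O removes a proton from the oxonium oxygen, regenerating H3O⁺ and giving the neutral alcohol.
Total: 4 elementary steps.

4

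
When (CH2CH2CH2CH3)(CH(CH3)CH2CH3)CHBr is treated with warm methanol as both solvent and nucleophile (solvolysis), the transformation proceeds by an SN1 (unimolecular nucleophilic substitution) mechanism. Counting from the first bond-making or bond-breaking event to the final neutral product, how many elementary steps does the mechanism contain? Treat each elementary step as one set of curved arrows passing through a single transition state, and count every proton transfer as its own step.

Step 1: The C–Br bond breaks with both electrons going to the bromide; Br⁻ leaves and a secondary carbocation remains.
Step 2: A hydride (H with its bonding pair) migrates from the adjacent sec-butyl carbon to the cationic centre — a 1,2-hydride shift — upgrading the secondary cation to a tertiary one.
Step 3: A lone pair on the oxygen of CH3OH attacks the carbocation, forming a new C–O σ-bond and an oxonium ion.
Step 4: A second solvent molecule removes the proton on oxygen, giving the neutral ether product.
Total: 4 elementary steps.

4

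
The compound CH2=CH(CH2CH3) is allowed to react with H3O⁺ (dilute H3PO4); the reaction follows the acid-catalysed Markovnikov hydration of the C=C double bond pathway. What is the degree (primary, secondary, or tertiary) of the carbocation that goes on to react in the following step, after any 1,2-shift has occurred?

secondary

Step 1: The π electrons of the C=C bond attack a proton of H3O⁺; Markovnikov addition places the new C–H on the less-substituted alkene carbon, so the positive charge ends up on the more-substituted carbon — a secondary carbocation. H2O is released.
No single 1,2-shift to an adjacent carbon would give a more-substituted cation, so no rearrangement occurs.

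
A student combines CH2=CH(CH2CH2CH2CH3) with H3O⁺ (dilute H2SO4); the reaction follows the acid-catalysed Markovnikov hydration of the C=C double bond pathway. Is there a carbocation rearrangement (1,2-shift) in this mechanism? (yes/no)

The first-formed carbocation is secondary.
No single 1,2-shift to an adjacent carbon would produce a more-substituted cation than the one already present, so no rearrangement occurs.

no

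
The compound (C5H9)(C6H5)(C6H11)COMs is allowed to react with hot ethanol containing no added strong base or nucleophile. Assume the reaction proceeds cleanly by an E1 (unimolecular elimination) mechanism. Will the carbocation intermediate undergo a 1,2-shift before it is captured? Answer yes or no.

no

The first-formed carbocation is tertiary.
No single 1,2-shift to an adjacent carbon would produce a more-substituted cation than the one already present, so no rearrangement occurs.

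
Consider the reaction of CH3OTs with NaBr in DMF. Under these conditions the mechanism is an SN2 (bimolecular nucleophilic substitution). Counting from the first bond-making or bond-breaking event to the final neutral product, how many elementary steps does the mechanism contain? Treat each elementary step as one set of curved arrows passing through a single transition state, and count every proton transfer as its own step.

1

Step 1: The bromide nucleophile donates a lone pair from Br to the α-carbon in a backside attack; simultaneously the C–O σ-bond breaks and both of its electrons leave with TsO⁻. One concerted step with inversion of configuration.
Total: 1 elementary step.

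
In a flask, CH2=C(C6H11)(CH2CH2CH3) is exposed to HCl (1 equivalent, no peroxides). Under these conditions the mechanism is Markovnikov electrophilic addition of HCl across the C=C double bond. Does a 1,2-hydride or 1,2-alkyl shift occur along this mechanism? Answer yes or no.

no

The first-formed carbocation is tertiary.
No single 1,2-shift to an adjacent carbon would produce a more-substituted cation than the one already present, so no rearrangement occurs.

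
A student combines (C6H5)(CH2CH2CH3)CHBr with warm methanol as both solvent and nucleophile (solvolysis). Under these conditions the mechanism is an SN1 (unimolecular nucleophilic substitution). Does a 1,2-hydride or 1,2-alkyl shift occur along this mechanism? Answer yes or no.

no

The first-formed carbocation is secondary.
No single 1,2-shift to an adjacent carbon would produce a more-substituted cation than the one already present, so no rearrangement occurs.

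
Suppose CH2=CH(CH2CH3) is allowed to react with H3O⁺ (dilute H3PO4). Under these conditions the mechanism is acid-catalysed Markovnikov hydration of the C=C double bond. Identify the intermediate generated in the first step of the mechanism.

secondary carbocation

Step 1: The π electrons of the C=C bond attack a proton of H3O⁺; Markovnikov addition places the new C–H on the less-substituted alkene carbon, so the positive charge ends up on the more-substituted carbon — a secondary carbocation. H2O is released.
After step 1 the species present is a secondary carbocation.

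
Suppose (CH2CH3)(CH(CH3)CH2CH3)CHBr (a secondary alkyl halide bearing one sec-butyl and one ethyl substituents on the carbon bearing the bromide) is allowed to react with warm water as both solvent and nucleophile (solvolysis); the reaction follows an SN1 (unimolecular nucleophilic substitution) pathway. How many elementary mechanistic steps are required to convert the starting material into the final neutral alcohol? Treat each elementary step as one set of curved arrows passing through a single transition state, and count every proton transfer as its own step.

Step 1: Ionisation: the C–Br σ-bond cleaves heterolytically; both bonding electrons depart with Br⁻, leaving a secondary carbocation at the α-carbon.
Step 2: Carbocation rearrangement: a 1,2-hydride shift from the adjacent sec-butyl carbon converts the initially-formed secondary cation into the more stable tertiary cation.
Step 3: H2O donates an oxygen lone pair into the empty p orbital of the cation, giving a protonated alcohol (an oxonium ion).
Step 4: A second solvent molecule removes the proton on oxygen, giving the neutral alcohol product.
Total: 4 elementary steps.

4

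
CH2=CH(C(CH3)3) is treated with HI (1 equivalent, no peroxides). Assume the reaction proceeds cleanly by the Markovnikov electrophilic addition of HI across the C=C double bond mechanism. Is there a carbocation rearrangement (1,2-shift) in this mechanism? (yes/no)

The first-formed carbocation is secondary.
The adjacent tert-butyl carbon has no hydrogen but bears methyl groups; migration of one methyl with its bonding pair (a 1,2-methyl shift) places the charge on a tertiary centre.
Tertiary is more stable than secondary, so the shift occurs.

yes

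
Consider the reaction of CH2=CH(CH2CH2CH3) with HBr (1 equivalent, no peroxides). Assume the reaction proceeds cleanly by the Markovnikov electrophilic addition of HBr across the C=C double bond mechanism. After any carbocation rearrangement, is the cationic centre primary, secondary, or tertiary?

Step 1: The π electrons of the C=C bond attack a proton of HBr; Markovnikov addition places the new C–H on the less-substituted alkene carbon, so the positive charge ends up on the more-substituted carbon — a secondary carbocation. The H–Br bond breaks heterolytically, releasing Br⁻.
No single 1,2-shift to an adjacent carbon would give a more-substituted cation, so no rearrangement occurs.

secondary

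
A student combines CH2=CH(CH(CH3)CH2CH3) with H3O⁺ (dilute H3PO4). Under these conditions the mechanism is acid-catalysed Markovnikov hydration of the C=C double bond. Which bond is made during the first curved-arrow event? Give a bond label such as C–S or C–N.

Step 1: Electrophilic addition begins with the π(C=C) electrons forming a bond to the proton of H3O⁺. Following Markovnikov's rule, the resulting cation is secondary. H2O is released.
The bond formed in this step is the C–H bond.

C–H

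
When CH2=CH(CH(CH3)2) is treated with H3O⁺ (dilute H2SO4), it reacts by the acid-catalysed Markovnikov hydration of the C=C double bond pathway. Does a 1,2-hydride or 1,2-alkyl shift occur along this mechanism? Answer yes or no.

yes

The first-formed carbocation is secondary.
The adjacent isopropyl carbon already bears 2 other carbon substituents and has a hydrogen to migrate; after a 1,2-hydride shift from that carbon the positive charge sits on a tertiary centre.
Tertiary is more stable than secondary, so the shift occurs.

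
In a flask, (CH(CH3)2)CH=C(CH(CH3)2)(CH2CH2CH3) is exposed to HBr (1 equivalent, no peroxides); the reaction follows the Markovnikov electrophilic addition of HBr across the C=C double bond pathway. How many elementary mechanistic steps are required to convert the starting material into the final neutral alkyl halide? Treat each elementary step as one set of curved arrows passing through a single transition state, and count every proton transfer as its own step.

2

Step 1: The π electrons of the C=C bond attack a proton of HBr; Markovnikov addition places the new C–H on the less-substituted alkene carbon, so the positive charge ends up on the more-substituted carbon — a tertiary carbocation. The H–Br bond breaks heterolytically, releasing Br⁻.
(No 1,2-shift: no single shift to an adjacent carbon would give a more stable cation.)
Step 2: Nucleophilic attack by Br⁻ on the carbocation completes the addition, giving R–Br.
Total: 2 elementary steps.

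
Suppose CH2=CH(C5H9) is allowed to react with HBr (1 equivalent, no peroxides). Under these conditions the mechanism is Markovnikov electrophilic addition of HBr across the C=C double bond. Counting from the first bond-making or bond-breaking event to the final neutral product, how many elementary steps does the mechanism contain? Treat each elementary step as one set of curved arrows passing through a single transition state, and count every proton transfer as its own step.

3

Step 1: Electrophilic addition begins with the π(C=C) electrons forming a bond to the proton of HBr. Following Markovnikov's rule, the resulting cation is secondary. The H–Br bond breaks heterolytically, releasing Br⁻.
Step 2: Carbocation rearrangement: a 1,2-hydride shift from the adjacent cyclopentyl carbon converts the initially-formed secondary cation into the more stable tertiary cation.
Step 3: Br⁻ captures the cation: a lone pair on Br⁻ fills the empty p orbital, producing the alkyl halide product.
Total: 3 elementary steps.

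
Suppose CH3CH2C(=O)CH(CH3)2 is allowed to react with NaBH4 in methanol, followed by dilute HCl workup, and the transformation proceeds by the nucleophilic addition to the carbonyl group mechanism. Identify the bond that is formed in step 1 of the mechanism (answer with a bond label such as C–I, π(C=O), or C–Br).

C–H

Step 1: H⁻ (delivered from BH4⁻) attacks the sp² carbonyl carbon; the C=O π bond breaks and the electrons end up as a lone pair on the alkoxide oxygen of the tetrahedral intermediate.
The bond formed in this step is the C–H bond.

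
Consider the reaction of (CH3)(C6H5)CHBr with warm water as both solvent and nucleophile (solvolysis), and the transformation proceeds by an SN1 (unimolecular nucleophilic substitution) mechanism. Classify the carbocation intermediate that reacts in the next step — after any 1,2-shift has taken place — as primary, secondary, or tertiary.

secondary

Step 1: The C–Br bond breaks with both electrons going to the bromide; Br⁻ leaves and a secondary carbocation remains.
No single 1,2-shift to an adjacent carbon would give a more-substituted cation, so no rearrangement occurs.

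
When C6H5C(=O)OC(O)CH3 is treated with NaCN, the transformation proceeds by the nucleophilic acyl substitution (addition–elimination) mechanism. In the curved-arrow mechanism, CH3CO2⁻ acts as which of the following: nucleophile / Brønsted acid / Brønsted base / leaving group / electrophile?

Step 2: Elimination step: re-formation of the carbonyl π bond drives out CH3CO2⁻, giving the new acyl compound.
CH3CO2⁻ departs with both electrons of the breaking σ-bond — that is the definition of a leaving group.

leaving group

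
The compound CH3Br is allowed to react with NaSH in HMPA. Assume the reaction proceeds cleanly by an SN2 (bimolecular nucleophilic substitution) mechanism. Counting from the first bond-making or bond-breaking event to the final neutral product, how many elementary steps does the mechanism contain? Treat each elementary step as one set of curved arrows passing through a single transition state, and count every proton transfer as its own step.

1

Step 1: The hydrosulfide nucleophile donates a lone pair from S to the α-carbon in a backside attack; simultaneously the C–Br σ-bond breaks and both of its electrons leave with Br⁻. One concerted step with inversion of configuration.
Total: 1 elementary step.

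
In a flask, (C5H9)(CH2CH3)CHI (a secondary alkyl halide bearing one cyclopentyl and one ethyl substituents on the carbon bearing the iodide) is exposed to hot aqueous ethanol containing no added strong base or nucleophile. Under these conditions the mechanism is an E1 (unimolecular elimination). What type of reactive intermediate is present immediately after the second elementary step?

tertiary carbocation

Step 1: The C–I bond breaks with both electrons going to the iodide; I⁻ leaves and a secondary carbocation remains.
Step 2: Carbocation rearrangement: a 1,2-hydride shift from the adjacent cyclopentyl carbon converts the initially-formed secondary cation into the more stable tertiary cation.
After step 2 the species present is a tertiary carbocation.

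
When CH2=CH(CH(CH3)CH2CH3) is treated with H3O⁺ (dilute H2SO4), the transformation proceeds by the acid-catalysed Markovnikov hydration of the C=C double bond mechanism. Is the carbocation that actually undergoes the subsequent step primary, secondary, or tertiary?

tertiary

Step 1: Electrophilic addition begins with the π(C=C) electrons forming a bond to the proton of H3O⁺. Following Markovnikov's rule, the resulting cation is secondary. H2O is released.
Step 2: Carbocation rearrangement: a 1,2-hydride shift from the adjacent sec-butyl carbon converts the initially-formed secondary cation into the more stable tertiary cation.
The cation rearranges from secondary to tertiary via a 1,2-hydride shift from the adjacent sec-butyl carbon; the tertiary cation is what reacts next.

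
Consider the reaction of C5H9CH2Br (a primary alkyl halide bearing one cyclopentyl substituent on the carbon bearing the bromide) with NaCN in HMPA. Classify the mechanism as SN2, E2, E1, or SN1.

Conditions: a primary substrate with a strong nucleophile in the polar aprotic solvent HMPA.
These conditions are the textbook signature of the SN2 pathway.
An unhindered substrate with a strong nucleophile in a polar aprotic solvent favours one-step backside displacement.

SN2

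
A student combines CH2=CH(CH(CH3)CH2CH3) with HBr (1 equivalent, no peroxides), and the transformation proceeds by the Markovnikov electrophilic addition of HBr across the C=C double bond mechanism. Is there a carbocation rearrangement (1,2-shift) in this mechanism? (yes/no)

The first-formed carbocation is secondary.
The adjacent sec-butyl carbon already bears 2 other carbon substituents and has a hydrogen to migrate; after a 1,2-hydride shift from that carbon the positive charge sits on a tertiary centre.
Tertiary is more stable than secondary, so the shift occurs.

yes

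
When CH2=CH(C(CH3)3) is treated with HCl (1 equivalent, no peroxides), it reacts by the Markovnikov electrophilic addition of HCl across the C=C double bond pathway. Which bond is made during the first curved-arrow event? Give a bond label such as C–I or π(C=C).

Step 1: The π electrons of the C=C bond attack a proton of HCl; Markovnikov addition places the new C–H on the less-substituted alkene carbon, so the positive charge ends up on the more-substituted carbon — a secondary carbocation. The H–Cl bond breaks heterolytically, releasing Cl⁻.
The bond formed in this step is the C–H bond.

C–H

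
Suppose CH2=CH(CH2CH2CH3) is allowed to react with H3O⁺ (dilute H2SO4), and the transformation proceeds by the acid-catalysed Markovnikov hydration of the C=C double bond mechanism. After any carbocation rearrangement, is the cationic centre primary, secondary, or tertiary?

secondary

Step 1: Electrophilic addition begins with the π(C=C) electrons forming a bond to the proton of H3O⁺. Following Markovnikov's rule, the resulting cation is secondary. H2O is released.
No single 1,2-shift to an adjacent carbon would give a more-substituted cation, so no rearrangement occurs.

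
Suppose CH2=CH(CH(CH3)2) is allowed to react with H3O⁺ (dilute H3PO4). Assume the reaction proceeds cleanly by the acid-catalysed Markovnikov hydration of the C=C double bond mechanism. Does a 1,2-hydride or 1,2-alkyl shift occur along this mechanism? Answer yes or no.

yes

The first-formed carbocation is secondary.
The adjacent isopropyl carbon already bears 2 other carbon substituents and has a hydrogen to migrate; after a 1,2-hydride shift from that carbon the positive charge sits on a tertiary centre.
Tertiary is more stable than secondary, so the shift occurs.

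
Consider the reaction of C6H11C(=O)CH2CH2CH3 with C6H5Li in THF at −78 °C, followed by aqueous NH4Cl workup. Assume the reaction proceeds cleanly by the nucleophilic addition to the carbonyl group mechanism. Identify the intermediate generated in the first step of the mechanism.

tetrahedral alkoxide intermediate

Step 1: the carbanion-like carbon of C6H5Li attacks the sp² carbonyl carbon; the C=O π bond breaks and the electrons end up as a lone pair on the alkoxide oxygen of the tetrahedral intermediate.
After step 1 the species present is a tetrahedral alkoxide intermediate.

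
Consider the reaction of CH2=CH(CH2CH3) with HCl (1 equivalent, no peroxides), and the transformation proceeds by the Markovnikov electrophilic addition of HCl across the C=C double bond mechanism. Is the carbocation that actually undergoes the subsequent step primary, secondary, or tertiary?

Step 1: Electrophilic addition begins with the π(C=C) electrons forming a bond to the proton of HCl. Following Markovnikov's rule, the resulting cation is secondary. The H–Cl bond breaks heterolytically, releasing Cl⁻.
No single 1,2-shift to an adjacent carbon would give a more-substituted cation, so no rearrangement occurs.

secondary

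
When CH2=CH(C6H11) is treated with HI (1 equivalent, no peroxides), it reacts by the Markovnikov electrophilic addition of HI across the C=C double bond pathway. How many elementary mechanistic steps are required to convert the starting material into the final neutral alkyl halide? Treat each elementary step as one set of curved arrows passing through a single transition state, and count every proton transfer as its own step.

Step 1: The π electrons of the C=C bond attack a proton of HI; Markovnikov addition places the new C–H on the less-substituted alkene carbon, so the positive charge ends up on the more-substituted carbon — a secondary carbocation. The H–I bond breaks heterolytically, releasing I⁻.
Step 2: A 1,2-hydride shift from the adjacent cyclohexyl carbon moves the positive charge from the secondary centre to an adjacent carbon, generating a more stable tertiary carbocation.
Step 3: The I⁻ anion donates a lone pair to the carbocation, forming the new C–I σ-bond and giving the neutral alkyl halide.
Total: 3 elementary steps.

3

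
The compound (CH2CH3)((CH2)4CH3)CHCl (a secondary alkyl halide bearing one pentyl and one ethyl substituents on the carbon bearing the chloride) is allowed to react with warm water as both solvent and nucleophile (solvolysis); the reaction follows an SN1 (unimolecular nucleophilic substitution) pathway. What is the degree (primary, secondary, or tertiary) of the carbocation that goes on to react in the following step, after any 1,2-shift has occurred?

Step 1: The C–Cl bond breaks with both electrons going to the chloride; Cl⁻ leaves and a secondary carbocation remains.
No single 1,2-shift to an adjacent carbon would give a more-substituted cation, so no rearrangement occurs.

secondary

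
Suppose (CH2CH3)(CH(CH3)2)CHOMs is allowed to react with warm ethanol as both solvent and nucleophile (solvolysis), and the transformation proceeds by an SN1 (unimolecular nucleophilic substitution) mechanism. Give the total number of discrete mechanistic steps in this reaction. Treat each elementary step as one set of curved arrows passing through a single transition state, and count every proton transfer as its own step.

4

Step 1: Rate-determining heterolysis of the C–O bond gives MsO⁻ and a secondary carbocation.
Step 2: Carbocation rearrangement: a 1,2-hydride shift from the adjacent isopropyl carbon converts the initially-formed secondary cation into the more stable tertiary cation.
Step 3: Nucleophilic capture: the oxygen of CH3CH2OH bonds to the cationic carbon, producing an oxonium-ion intermediate.
Step 4: Proton transfer from the O–H of the oxonium ion to a solvent molecule delivers the neutral ether.
Total: 4 elementary steps.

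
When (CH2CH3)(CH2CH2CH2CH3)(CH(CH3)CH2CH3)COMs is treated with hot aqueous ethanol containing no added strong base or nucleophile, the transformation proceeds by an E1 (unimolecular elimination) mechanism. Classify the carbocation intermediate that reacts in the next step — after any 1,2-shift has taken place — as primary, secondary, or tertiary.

tertiary

Step 1: Rate-determining heterolysis of the C–O bond gives MsO⁻ and a tertiary carbocation.
No single 1,2-shift to an adjacent carbon would give a more-substituted cation, so no rearrangement occurs.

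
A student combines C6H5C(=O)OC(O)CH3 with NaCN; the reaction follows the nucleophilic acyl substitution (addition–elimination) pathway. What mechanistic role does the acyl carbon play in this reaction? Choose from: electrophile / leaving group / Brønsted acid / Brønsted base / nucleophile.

electrophile

Step 1: A lone pair on the C of CN⁻ attacks the electrophilic acyl carbon; the π(C=O) electrons move onto oxygen, giving a tetrahedral intermediate.
The acyl carbon accepts an electron pair into an empty or π* orbital — it is the electrophile.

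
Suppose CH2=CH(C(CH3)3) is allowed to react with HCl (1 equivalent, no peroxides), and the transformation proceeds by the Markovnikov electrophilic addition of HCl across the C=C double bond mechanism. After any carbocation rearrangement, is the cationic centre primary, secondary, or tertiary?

Step 1: The π electrons of the C=C bond attack a proton of HCl; Markovnikov addition places the new C–H on the less-substituted alkene carbon, so the positive charge ends up on the more-substituted carbon — a secondary carbocation. The H–Cl bond breaks heterolytically, releasing Cl⁻.
Step 2: A methyl group with its bonding pair migrates from the adjacent tert-butyl carbon to the cationic centre — a 1,2-methyl shift — upgrading the secondary cation to a tertiary one.
The cation rearranges from secondary to tertiary via a 1,2-methyl shift from the adjacent tert-butyl carbon; the tertiary cation is what reacts next.

tertiary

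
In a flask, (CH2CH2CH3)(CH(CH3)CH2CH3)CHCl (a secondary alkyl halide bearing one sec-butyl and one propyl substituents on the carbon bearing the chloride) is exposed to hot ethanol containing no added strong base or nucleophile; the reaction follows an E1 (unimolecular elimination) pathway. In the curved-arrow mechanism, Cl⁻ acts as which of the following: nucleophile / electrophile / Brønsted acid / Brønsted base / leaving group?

leaving group

Step 1: Ionisation: the C–Cl σ-bond cleaves heterolytically; both bonding electrons depart with Cl⁻, leaving a secondary carbocation at the α-carbon.
Cl⁻ departs with both electrons of the breaking σ-bond — that is the definition of a leaving group.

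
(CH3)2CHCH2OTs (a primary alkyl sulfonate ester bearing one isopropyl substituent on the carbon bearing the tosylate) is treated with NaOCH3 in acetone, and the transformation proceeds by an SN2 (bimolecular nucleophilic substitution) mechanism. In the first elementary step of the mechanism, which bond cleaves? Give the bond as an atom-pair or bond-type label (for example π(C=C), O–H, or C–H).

C–O

Step 1: The methoxide nucleophile donates a lone pair from O to the α-carbon in a backside attack; simultaneously the C–O σ-bond breaks and both of its electrons leave with TsO⁻. One concerted step with inversion of configuration.
The bond broken in this step is the C–O bond.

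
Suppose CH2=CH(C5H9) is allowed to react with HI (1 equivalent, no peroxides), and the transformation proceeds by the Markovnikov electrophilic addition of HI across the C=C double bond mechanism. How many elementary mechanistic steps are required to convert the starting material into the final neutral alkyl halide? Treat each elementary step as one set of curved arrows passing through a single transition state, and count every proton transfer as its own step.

3

Step 1: The π electrons of the C=C bond attack a proton of HI; Markovnikov addition places the new C–H on the less-substituted alkene carbon, so the positive charge ends up on the more-substituted carbon — a secondary carbocation. The H–I bond breaks heterolytically, releasing I⁻.
Step 2: A 1,2-hydride shift from the adjacent cyclopentyl carbon moves the positive charge from the secondary centre to an adjacent carbon, generating a more stable tertiary carbocation.
Step 3: The I⁻ anion donates a lone pair to the carbocation, forming the new C–I σ-bond and giving the neutral alkyl halide.
Total: 3 elementary steps.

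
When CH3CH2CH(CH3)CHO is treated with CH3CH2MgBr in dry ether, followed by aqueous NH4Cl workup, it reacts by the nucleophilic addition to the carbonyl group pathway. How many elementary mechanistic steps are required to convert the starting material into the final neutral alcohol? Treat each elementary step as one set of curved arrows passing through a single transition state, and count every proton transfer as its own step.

2

Step 1: the carbanion-like carbon of CH3CH2MgBr attacks the sp² carbonyl carbon; the C=O π bond breaks and the electrons end up as a lone pair on the alkoxide oxygen of the tetrahedral intermediate.
Step 2: Protonation of the alkoxide by aqueous NH4Cl workup furnishes an alcohol.
Total: 2 elementary steps.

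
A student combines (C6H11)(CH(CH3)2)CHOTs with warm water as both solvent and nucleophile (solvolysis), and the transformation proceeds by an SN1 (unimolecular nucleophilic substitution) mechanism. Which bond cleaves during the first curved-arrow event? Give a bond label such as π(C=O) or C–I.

Step 1: Unassisted departure of TsO⁻ (taking the C–O bonding pair) generates a secondary carbocation.
The bond broken in this step is the C–O bond.

C–O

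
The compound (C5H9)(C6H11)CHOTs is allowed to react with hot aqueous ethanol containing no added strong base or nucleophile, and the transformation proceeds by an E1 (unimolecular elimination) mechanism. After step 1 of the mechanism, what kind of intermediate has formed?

secondary carbocation

Step 1: Unassisted departure of TsO⁻ (taking the C–O bonding pair) generates a secondary carbocation.
After step 1 the species present is a secondary carbocation.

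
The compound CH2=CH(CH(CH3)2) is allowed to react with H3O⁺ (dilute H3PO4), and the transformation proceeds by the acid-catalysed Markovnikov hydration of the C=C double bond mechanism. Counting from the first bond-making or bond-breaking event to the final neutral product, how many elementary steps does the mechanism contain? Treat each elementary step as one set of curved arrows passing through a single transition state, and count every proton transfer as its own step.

Step 1: Electrophilic addition begins with the π(C=C) electrons forming a bond to the proton of H3O⁺. Following Markovnikov's rule, the resulting cation is secondary. H2O is released.
Step 2: A hydride (H with its bonding pair) migrates from the adjacent isopropyl carbon to the cationic centre — a 1,2-hydride shift — upgrading the secondary cation to a tertiary one.
Step 3: A lone pair on the oxygen of H2O attacks the carbocation, forming a C–O bond and an oxonium ion (a protonated alcohol).
Step 4: Deprotonation of the oxonium ion by a water molecule delivers the neutral alcohol and regenerates the acid catalyst.
Total: 4 elementary steps.

4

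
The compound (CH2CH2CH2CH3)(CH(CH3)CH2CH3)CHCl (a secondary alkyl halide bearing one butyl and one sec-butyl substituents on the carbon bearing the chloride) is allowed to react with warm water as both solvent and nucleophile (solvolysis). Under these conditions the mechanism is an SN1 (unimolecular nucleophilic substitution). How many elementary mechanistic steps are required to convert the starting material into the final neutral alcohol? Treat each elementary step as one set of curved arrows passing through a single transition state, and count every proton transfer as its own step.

4

Step 1: Ionisation: the C–Cl σ-bond cleaves heterolytically; both bonding electrons depart with Cl⁻, leaving a secondary carbocation at the α-carbon.
Step 2: A 1,2-hydride shift from the adjacent sec-butyl carbon moves the positive charge from the secondary centre to an adjacent carbon, generating a more stable tertiary carbocation.
Step 3: Nucleophilic capture: the oxygen of H2O bonds to the cationic carbon, producing an oxonium-ion intermediate.
Step 4: A second solvent molecule removes the proton on oxygen, giving the neutral alcohol product.
Total: 4 elementary steps.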